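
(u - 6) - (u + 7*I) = -6 - 7*I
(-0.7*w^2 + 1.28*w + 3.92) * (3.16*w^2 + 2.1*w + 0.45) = -2.212*w^4 + 2.5748*w^3 + 14.7602*w^2 + 8.808*w + 1.764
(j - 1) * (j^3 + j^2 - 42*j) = j^4 - 43*j^2 + 42*j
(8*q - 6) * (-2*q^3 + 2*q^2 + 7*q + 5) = -16*q^4 + 28*q^3 + 44*q^2 - 2*q - 30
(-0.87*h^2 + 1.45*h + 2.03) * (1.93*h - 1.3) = -1.6791*h^3 + 3.9295*h^2 + 2.0329*h - 2.639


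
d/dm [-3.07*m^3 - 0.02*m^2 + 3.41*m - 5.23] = -9.21*m^2 - 0.04*m + 3.41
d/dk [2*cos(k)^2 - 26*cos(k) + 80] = 2*(13 - 2*cos(k))*sin(k)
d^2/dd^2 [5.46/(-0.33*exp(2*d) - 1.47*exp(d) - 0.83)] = (-5.46*(0.66*exp(d) + 1.47)*(1.32*exp(d) + 2.94)*exp(d) + (7.2072*exp(d) + 8.0262)*(0.33*exp(2*d) + 1.47*exp(d) + 0.83))*exp(d)/(0.33*exp(2*d) + 1.47*exp(d) + 0.83)^3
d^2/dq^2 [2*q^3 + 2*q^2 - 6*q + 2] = 12*q + 4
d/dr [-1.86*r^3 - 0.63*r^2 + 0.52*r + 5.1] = -5.58*r^2 - 1.26*r + 0.52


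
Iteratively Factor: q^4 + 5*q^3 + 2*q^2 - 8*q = (q - 1)*(q^3 + 6*q^2 + 8*q) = (q - 1)*(q + 2)*(q^2 + 4*q) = (q - 1)*(q + 2)*(q + 4)*(q)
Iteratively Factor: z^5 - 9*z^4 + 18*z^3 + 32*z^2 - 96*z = (z + 2)*(z^4 - 11*z^3 + 40*z^2 - 48*z) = (z - 4)*(z + 2)*(z^3 - 7*z^2 + 12*z) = (z - 4)*(z - 3)*(z + 2)*(z^2 - 4*z) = z*(z - 4)*(z - 3)*(z + 2)*(z - 4)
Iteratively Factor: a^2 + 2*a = (a + 2)*(a)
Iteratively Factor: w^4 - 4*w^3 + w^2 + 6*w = (w + 1)*(w^3 - 5*w^2 + 6*w) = (w - 3)*(w + 1)*(w^2 - 2*w) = (w - 3)*(w - 2)*(w + 1)*(w)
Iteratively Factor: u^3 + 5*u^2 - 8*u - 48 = (u + 4)*(u^2 + u - 12) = (u - 3)*(u + 4)*(u + 4)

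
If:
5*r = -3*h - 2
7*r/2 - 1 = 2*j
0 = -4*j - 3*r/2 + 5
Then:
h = -104/51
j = 16/17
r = 14/17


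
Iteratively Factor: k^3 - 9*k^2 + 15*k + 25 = (k - 5)*(k^2 - 4*k - 5) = (k - 5)^2*(k + 1)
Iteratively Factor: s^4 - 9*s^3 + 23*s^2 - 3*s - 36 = (s - 4)*(s^3 - 5*s^2 + 3*s + 9) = (s - 4)*(s + 1)*(s^2 - 6*s + 9) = (s - 4)*(s - 3)*(s + 1)*(s - 3)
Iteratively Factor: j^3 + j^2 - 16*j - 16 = (j - 4)*(j^2 + 5*j + 4) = (j - 4)*(j + 4)*(j + 1)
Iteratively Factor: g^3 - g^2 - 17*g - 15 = (g + 1)*(g^2 - 2*g - 15) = (g - 5)*(g + 1)*(g + 3)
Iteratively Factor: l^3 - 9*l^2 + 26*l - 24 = (l - 3)*(l^2 - 6*l + 8) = (l - 4)*(l - 3)*(l - 2)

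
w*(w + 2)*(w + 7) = w^3 + 9*w^2 + 14*w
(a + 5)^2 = a^2 + 10*a + 25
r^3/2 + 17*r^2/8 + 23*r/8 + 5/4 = (r/2 + 1)*(r + 1)*(r + 5/4)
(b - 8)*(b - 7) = b^2 - 15*b + 56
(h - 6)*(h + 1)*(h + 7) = h^3 + 2*h^2 - 41*h - 42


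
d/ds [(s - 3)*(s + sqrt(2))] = 2*s - 3 + sqrt(2)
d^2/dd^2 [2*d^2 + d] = 4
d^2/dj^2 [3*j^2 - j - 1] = 6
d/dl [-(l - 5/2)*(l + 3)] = -2*l - 1/2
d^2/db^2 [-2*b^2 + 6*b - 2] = -4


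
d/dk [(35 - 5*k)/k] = -35/k^2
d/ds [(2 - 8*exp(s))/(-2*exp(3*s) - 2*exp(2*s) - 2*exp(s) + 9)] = 4*(-8*exp(3*s) - exp(2*s) + 2*exp(s) - 17)*exp(s)/(4*exp(6*s) + 8*exp(5*s) + 12*exp(4*s) - 28*exp(3*s) - 32*exp(2*s) - 36*exp(s) + 81)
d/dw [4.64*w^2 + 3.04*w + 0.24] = 9.28*w + 3.04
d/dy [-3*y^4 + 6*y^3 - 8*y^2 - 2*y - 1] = -12*y^3 + 18*y^2 - 16*y - 2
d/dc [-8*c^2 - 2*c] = -16*c - 2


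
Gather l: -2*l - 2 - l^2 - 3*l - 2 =-l^2 - 5*l - 4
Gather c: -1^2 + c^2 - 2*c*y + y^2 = c^2 - 2*c*y + y^2 - 1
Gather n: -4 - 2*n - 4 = -2*n - 8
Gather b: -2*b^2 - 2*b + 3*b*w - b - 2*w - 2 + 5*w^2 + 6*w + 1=-2*b^2 + b*(3*w - 3) + 5*w^2 + 4*w - 1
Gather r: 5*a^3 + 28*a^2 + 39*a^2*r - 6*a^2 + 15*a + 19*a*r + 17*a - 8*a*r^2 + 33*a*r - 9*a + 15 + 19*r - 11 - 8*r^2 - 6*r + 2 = 5*a^3 + 22*a^2 + 23*a + r^2*(-8*a - 8) + r*(39*a^2 + 52*a + 13) + 6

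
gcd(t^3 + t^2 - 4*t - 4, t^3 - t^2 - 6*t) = t + 2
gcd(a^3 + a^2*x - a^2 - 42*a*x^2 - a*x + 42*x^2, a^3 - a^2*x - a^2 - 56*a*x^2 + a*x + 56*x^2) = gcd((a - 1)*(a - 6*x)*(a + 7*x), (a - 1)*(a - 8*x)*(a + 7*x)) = a^2 + 7*a*x - a - 7*x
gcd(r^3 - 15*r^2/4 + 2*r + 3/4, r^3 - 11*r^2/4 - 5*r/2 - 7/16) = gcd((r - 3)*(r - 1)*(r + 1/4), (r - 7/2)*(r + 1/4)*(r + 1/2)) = r + 1/4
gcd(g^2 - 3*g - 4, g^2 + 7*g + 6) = g + 1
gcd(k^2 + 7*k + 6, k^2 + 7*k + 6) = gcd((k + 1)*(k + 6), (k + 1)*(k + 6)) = k^2 + 7*k + 6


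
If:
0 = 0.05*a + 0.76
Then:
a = -15.20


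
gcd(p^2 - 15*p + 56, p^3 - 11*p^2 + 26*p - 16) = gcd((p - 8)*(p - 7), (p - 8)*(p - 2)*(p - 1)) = p - 8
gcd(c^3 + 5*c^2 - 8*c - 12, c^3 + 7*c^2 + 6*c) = c^2 + 7*c + 6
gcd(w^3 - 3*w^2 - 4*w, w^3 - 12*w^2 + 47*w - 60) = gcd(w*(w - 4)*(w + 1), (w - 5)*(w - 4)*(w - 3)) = w - 4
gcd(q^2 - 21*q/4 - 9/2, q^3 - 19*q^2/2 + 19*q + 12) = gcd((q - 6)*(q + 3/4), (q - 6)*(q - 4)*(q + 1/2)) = q - 6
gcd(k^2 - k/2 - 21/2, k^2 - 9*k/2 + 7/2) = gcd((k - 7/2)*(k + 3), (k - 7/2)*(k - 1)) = k - 7/2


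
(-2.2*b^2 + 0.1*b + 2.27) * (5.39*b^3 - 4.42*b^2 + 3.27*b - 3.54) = -11.858*b^5 + 10.263*b^4 + 4.5993*b^3 - 1.9184*b^2 + 7.0689*b - 8.0358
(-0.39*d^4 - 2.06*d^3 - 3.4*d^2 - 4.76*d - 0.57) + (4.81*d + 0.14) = -0.39*d^4 - 2.06*d^3 - 3.4*d^2 + 0.0499999999999998*d - 0.43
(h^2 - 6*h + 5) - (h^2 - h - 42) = 47 - 5*h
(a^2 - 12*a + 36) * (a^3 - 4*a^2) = a^5 - 16*a^4 + 84*a^3 - 144*a^2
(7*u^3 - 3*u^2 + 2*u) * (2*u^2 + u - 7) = 14*u^5 + u^4 - 48*u^3 + 23*u^2 - 14*u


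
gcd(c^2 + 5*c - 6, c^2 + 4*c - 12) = c + 6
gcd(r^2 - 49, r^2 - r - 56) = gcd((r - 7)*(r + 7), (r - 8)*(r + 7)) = r + 7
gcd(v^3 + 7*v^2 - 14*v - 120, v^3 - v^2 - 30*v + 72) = v^2 + 2*v - 24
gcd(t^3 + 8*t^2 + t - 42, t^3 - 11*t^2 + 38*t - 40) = t - 2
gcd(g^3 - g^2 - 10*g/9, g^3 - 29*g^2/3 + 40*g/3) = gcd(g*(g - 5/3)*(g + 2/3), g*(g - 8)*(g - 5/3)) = g^2 - 5*g/3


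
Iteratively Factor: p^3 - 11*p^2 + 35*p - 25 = (p - 5)*(p^2 - 6*p + 5) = (p - 5)*(p - 1)*(p - 5)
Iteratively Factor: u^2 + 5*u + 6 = (u + 3)*(u + 2)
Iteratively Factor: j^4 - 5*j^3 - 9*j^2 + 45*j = (j + 3)*(j^3 - 8*j^2 + 15*j) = (j - 3)*(j + 3)*(j^2 - 5*j) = (j - 5)*(j - 3)*(j + 3)*(j)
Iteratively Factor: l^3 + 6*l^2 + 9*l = (l + 3)*(l^2 + 3*l) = (l + 3)^2*(l)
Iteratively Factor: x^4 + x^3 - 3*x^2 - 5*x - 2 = (x + 1)*(x^3 - 3*x - 2) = (x - 2)*(x + 1)*(x^2 + 2*x + 1) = (x - 2)*(x + 1)^2*(x + 1)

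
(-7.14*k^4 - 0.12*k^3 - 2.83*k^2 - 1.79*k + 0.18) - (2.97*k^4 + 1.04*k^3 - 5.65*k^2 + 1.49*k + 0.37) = -10.11*k^4 - 1.16*k^3 + 2.82*k^2 - 3.28*k - 0.19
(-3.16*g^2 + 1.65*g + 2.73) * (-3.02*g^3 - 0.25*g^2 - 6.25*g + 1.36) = 9.5432*g^5 - 4.193*g^4 + 11.0929*g^3 - 15.2926*g^2 - 14.8185*g + 3.7128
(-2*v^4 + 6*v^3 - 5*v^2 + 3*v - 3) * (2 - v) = 2*v^5 - 10*v^4 + 17*v^3 - 13*v^2 + 9*v - 6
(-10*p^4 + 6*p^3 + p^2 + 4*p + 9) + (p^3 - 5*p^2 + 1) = -10*p^4 + 7*p^3 - 4*p^2 + 4*p + 10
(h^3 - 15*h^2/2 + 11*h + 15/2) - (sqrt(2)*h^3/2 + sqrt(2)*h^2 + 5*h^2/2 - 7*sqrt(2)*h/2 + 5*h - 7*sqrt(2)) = -sqrt(2)*h^3/2 + h^3 - 10*h^2 - sqrt(2)*h^2 + 7*sqrt(2)*h/2 + 6*h + 15/2 + 7*sqrt(2)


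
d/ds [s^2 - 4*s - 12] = 2*s - 4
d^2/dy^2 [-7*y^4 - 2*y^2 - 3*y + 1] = -84*y^2 - 4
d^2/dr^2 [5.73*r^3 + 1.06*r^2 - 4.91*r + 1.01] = 34.38*r + 2.12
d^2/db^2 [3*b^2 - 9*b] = 6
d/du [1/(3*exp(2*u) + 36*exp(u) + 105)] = 2*(-exp(u) - 6)*exp(u)/(3*(exp(2*u) + 12*exp(u) + 35)^2)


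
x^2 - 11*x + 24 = (x - 8)*(x - 3)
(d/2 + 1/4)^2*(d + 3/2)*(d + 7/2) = d^4/4 + 3*d^3/2 + 21*d^2/8 + 13*d/8 + 21/64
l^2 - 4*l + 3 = (l - 3)*(l - 1)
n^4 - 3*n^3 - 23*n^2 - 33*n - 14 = (n - 7)*(n + 1)^2*(n + 2)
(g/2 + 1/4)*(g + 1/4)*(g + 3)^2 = g^4/2 + 27*g^3/8 + 109*g^2/16 + 15*g/4 + 9/16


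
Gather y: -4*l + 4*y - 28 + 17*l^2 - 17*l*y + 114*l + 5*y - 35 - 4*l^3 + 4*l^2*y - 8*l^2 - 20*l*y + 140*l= -4*l^3 + 9*l^2 + 250*l + y*(4*l^2 - 37*l + 9) - 63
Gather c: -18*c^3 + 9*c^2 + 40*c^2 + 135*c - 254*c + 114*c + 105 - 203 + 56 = -18*c^3 + 49*c^2 - 5*c - 42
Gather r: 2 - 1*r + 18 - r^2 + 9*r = -r^2 + 8*r + 20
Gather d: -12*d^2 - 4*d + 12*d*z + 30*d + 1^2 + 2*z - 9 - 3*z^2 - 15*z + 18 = -12*d^2 + d*(12*z + 26) - 3*z^2 - 13*z + 10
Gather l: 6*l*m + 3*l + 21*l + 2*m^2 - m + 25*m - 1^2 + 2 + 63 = l*(6*m + 24) + 2*m^2 + 24*m + 64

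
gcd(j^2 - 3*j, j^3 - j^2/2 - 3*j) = j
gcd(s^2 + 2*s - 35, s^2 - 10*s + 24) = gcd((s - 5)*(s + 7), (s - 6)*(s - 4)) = 1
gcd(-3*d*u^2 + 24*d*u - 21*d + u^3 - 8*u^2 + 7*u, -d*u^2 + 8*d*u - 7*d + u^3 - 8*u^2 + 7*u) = u^2 - 8*u + 7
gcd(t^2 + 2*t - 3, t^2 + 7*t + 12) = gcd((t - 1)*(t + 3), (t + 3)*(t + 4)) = t + 3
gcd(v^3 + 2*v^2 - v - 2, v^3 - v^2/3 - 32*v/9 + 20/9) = v + 2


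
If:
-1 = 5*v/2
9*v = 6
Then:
No Solution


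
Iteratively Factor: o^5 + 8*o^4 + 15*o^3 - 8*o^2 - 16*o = (o + 4)*(o^4 + 4*o^3 - o^2 - 4*o) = (o + 4)^2*(o^3 - o) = (o - 1)*(o + 4)^2*(o^2 + o) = (o - 1)*(o + 1)*(o + 4)^2*(o)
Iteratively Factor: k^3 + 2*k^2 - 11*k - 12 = (k - 3)*(k^2 + 5*k + 4) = (k - 3)*(k + 4)*(k + 1)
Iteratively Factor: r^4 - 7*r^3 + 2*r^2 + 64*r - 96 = (r - 4)*(r^3 - 3*r^2 - 10*r + 24) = (r - 4)*(r - 2)*(r^2 - r - 12) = (r - 4)^2*(r - 2)*(r + 3)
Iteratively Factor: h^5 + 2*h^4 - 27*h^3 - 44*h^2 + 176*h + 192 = (h + 4)*(h^4 - 2*h^3 - 19*h^2 + 32*h + 48) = (h + 1)*(h + 4)*(h^3 - 3*h^2 - 16*h + 48) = (h - 3)*(h + 1)*(h + 4)*(h^2 - 16) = (h - 3)*(h + 1)*(h + 4)^2*(h - 4)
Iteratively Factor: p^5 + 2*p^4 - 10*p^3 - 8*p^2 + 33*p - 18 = (p - 1)*(p^4 + 3*p^3 - 7*p^2 - 15*p + 18) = (p - 2)*(p - 1)*(p^3 + 5*p^2 + 3*p - 9) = (p - 2)*(p - 1)*(p + 3)*(p^2 + 2*p - 3) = (p - 2)*(p - 1)^2*(p + 3)*(p + 3)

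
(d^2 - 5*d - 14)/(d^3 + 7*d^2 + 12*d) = (d^2 - 5*d - 14)/(d*(d^2 + 7*d + 12))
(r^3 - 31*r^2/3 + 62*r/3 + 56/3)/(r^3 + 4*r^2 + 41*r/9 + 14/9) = 3*(r^2 - 11*r + 28)/(3*r^2 + 10*r + 7)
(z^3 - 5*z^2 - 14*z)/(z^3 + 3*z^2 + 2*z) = (z - 7)/(z + 1)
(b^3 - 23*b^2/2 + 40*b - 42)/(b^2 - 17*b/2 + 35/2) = (b^2 - 8*b + 12)/(b - 5)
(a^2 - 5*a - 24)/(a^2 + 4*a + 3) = (a - 8)/(a + 1)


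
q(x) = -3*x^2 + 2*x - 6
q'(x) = 2 - 6*x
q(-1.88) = -20.36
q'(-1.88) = 13.28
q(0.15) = -5.77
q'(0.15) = 1.10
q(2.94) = -26.05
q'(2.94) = -15.64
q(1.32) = -8.59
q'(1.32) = -5.92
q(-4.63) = -79.57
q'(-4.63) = 29.78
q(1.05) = -7.21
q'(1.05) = -4.30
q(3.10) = -28.63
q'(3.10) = -16.60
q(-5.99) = -125.62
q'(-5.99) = 37.94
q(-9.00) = -267.00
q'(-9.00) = 56.00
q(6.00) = -102.00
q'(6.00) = -34.00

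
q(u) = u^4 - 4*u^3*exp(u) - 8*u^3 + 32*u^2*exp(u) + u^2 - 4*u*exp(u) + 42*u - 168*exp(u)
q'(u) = -4*u^3*exp(u) + 4*u^3 + 20*u^2*exp(u) - 24*u^2 + 60*u*exp(u) + 2*u - 172*exp(u) + 42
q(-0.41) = -123.12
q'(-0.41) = -91.19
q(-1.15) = -69.47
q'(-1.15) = -64.13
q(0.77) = -302.83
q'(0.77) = -218.90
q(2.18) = -548.58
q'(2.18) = 83.50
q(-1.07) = -74.59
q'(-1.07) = -64.00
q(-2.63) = 99.68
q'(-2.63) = -210.59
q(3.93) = 3381.03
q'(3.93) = 6535.01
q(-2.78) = 133.52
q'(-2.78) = -241.08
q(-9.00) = 12096.66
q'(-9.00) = -4835.53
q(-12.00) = 34200.07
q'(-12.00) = -10349.95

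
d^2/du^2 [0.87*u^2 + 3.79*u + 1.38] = 1.74000000000000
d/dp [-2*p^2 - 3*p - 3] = -4*p - 3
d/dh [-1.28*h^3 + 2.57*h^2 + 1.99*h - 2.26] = -3.84*h^2 + 5.14*h + 1.99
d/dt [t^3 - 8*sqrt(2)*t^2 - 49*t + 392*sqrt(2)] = 3*t^2 - 16*sqrt(2)*t - 49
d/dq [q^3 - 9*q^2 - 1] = 3*q*(q - 6)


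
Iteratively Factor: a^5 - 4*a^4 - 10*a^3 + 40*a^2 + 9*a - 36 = (a + 3)*(a^4 - 7*a^3 + 11*a^2 + 7*a - 12) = (a - 3)*(a + 3)*(a^3 - 4*a^2 - a + 4) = (a - 3)*(a + 1)*(a + 3)*(a^2 - 5*a + 4) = (a - 3)*(a - 1)*(a + 1)*(a + 3)*(a - 4)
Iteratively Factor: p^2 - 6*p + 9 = (p - 3)*(p - 3)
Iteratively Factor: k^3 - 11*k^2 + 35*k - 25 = (k - 5)*(k^2 - 6*k + 5) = (k - 5)*(k - 1)*(k - 5)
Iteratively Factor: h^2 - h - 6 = (h + 2)*(h - 3)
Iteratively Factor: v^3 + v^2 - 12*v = (v + 4)*(v^2 - 3*v) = (v - 3)*(v + 4)*(v)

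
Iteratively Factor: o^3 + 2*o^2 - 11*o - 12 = (o + 1)*(o^2 + o - 12) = (o + 1)*(o + 4)*(o - 3)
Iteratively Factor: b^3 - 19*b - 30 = (b - 5)*(b^2 + 5*b + 6) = (b - 5)*(b + 2)*(b + 3)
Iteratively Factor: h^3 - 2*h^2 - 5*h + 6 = (h - 3)*(h^2 + h - 2) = (h - 3)*(h + 2)*(h - 1)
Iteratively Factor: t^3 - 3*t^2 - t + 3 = (t - 1)*(t^2 - 2*t - 3) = (t - 1)*(t + 1)*(t - 3)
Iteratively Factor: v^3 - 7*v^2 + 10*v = (v - 5)*(v^2 - 2*v) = (v - 5)*(v - 2)*(v)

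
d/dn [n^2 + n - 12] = 2*n + 1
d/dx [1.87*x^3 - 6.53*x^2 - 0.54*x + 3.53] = 5.61*x^2 - 13.06*x - 0.54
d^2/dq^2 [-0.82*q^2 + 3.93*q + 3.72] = -1.64000000000000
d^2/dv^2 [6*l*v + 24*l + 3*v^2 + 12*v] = 6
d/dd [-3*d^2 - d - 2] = -6*d - 1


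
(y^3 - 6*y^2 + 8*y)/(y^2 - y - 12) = y*(y - 2)/(y + 3)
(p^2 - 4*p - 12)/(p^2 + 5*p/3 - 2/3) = 3*(p - 6)/(3*p - 1)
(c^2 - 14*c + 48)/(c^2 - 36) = (c - 8)/(c + 6)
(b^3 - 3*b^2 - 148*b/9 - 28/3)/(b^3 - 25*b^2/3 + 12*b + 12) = (b + 7/3)/(b - 3)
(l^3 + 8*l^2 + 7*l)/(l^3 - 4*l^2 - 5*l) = (l + 7)/(l - 5)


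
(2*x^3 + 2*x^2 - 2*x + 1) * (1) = 2*x^3 + 2*x^2 - 2*x + 1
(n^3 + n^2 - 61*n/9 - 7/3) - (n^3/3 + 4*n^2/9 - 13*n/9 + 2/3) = 2*n^3/3 + 5*n^2/9 - 16*n/3 - 3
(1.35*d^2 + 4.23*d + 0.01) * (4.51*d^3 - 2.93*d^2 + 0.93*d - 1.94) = 6.0885*d^5 + 15.1218*d^4 - 11.0933*d^3 + 1.2856*d^2 - 8.1969*d - 0.0194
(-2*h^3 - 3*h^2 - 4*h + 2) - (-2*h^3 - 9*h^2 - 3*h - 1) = 6*h^2 - h + 3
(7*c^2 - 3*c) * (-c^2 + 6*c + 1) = -7*c^4 + 45*c^3 - 11*c^2 - 3*c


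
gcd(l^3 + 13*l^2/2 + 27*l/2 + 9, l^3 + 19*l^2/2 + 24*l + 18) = l^2 + 7*l/2 + 3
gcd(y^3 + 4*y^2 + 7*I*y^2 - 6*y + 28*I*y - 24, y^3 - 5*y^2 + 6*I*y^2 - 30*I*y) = y + 6*I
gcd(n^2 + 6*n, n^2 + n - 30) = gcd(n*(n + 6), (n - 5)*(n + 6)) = n + 6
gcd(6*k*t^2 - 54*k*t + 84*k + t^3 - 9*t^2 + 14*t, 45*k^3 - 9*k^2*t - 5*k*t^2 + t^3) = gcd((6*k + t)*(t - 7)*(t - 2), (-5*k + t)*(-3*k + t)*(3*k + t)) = 1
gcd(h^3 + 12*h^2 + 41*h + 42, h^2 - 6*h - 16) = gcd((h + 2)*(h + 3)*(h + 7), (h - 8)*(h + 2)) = h + 2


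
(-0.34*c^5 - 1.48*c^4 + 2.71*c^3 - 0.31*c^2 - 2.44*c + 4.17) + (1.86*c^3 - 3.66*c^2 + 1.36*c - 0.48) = -0.34*c^5 - 1.48*c^4 + 4.57*c^3 - 3.97*c^2 - 1.08*c + 3.69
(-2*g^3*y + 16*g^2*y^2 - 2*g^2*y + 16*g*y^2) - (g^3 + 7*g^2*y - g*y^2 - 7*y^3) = -2*g^3*y - g^3 + 16*g^2*y^2 - 9*g^2*y + 17*g*y^2 + 7*y^3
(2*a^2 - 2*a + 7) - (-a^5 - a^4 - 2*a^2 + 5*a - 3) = a^5 + a^4 + 4*a^2 - 7*a + 10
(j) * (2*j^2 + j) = 2*j^3 + j^2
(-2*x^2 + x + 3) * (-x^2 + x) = 2*x^4 - 3*x^3 - 2*x^2 + 3*x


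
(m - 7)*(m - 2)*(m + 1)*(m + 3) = m^4 - 5*m^3 - 19*m^2 + 29*m + 42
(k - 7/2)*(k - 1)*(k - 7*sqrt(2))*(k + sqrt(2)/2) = k^4 - 13*sqrt(2)*k^3/2 - 9*k^3/2 - 7*k^2/2 + 117*sqrt(2)*k^2/4 - 91*sqrt(2)*k/4 + 63*k/2 - 49/2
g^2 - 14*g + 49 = (g - 7)^2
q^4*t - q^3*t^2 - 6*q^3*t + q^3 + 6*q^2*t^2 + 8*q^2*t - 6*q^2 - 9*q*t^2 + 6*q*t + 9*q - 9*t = (q - 3)^2*(q - t)*(q*t + 1)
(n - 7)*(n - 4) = n^2 - 11*n + 28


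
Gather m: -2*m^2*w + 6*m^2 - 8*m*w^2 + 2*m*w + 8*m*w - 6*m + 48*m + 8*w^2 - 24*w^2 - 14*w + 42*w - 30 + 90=m^2*(6 - 2*w) + m*(-8*w^2 + 10*w + 42) - 16*w^2 + 28*w + 60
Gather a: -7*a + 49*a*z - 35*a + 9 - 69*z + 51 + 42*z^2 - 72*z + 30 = a*(49*z - 42) + 42*z^2 - 141*z + 90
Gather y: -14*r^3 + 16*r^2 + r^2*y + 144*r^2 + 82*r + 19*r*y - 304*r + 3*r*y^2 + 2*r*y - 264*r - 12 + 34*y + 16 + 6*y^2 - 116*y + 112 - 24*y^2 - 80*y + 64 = -14*r^3 + 160*r^2 - 486*r + y^2*(3*r - 18) + y*(r^2 + 21*r - 162) + 180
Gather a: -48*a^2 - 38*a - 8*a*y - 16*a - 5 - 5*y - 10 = -48*a^2 + a*(-8*y - 54) - 5*y - 15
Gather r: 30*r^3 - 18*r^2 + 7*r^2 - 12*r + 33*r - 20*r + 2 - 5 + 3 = 30*r^3 - 11*r^2 + r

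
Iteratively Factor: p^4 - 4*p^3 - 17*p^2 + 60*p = (p)*(p^3 - 4*p^2 - 17*p + 60) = p*(p - 3)*(p^2 - p - 20) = p*(p - 3)*(p + 4)*(p - 5)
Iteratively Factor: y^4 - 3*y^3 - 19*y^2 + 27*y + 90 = (y + 3)*(y^3 - 6*y^2 - y + 30) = (y + 2)*(y + 3)*(y^2 - 8*y + 15) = (y - 5)*(y + 2)*(y + 3)*(y - 3)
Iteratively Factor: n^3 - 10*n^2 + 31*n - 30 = (n - 5)*(n^2 - 5*n + 6) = (n - 5)*(n - 2)*(n - 3)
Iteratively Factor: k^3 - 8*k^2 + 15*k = (k)*(k^2 - 8*k + 15) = k*(k - 3)*(k - 5)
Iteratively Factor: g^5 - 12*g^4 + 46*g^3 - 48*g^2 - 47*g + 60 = (g - 4)*(g^4 - 8*g^3 + 14*g^2 + 8*g - 15) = (g - 4)*(g - 1)*(g^3 - 7*g^2 + 7*g + 15) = (g - 4)*(g - 3)*(g - 1)*(g^2 - 4*g - 5) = (g - 4)*(g - 3)*(g - 1)*(g + 1)*(g - 5)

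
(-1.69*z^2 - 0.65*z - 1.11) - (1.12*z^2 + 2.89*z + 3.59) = -2.81*z^2 - 3.54*z - 4.7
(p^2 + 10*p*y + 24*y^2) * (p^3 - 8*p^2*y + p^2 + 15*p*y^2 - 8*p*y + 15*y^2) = p^5 + 2*p^4*y + p^4 - 41*p^3*y^2 + 2*p^3*y - 42*p^2*y^3 - 41*p^2*y^2 + 360*p*y^4 - 42*p*y^3 + 360*y^4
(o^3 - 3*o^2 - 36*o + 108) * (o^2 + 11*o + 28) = o^5 + 8*o^4 - 41*o^3 - 372*o^2 + 180*o + 3024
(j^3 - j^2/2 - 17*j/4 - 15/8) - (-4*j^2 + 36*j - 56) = j^3 + 7*j^2/2 - 161*j/4 + 433/8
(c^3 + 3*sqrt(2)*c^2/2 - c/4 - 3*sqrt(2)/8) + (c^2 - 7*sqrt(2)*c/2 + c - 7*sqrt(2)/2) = c^3 + c^2 + 3*sqrt(2)*c^2/2 - 7*sqrt(2)*c/2 + 3*c/4 - 31*sqrt(2)/8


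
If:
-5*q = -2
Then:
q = 2/5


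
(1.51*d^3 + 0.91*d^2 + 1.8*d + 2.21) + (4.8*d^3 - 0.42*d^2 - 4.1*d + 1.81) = 6.31*d^3 + 0.49*d^2 - 2.3*d + 4.02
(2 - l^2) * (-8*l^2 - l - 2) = 8*l^4 + l^3 - 14*l^2 - 2*l - 4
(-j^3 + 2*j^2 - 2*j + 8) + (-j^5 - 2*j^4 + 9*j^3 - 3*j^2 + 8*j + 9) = -j^5 - 2*j^4 + 8*j^3 - j^2 + 6*j + 17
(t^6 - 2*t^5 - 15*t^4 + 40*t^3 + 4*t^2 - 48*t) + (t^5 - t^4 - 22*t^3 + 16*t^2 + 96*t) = t^6 - t^5 - 16*t^4 + 18*t^3 + 20*t^2 + 48*t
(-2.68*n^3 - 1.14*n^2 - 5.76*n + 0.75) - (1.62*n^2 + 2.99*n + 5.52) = -2.68*n^3 - 2.76*n^2 - 8.75*n - 4.77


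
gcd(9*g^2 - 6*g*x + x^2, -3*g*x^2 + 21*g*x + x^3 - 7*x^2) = -3*g + x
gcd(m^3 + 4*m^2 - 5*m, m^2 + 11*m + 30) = m + 5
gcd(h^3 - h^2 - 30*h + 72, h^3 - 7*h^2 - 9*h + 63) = h - 3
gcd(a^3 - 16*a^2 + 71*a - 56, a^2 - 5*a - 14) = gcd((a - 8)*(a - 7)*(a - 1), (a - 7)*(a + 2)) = a - 7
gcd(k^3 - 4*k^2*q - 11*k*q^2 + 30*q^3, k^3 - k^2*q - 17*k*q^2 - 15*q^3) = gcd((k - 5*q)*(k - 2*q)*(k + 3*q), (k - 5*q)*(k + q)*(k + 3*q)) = -k^2 + 2*k*q + 15*q^2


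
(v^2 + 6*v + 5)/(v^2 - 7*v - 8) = (v + 5)/(v - 8)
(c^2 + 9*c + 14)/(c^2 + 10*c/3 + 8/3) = 3*(c + 7)/(3*c + 4)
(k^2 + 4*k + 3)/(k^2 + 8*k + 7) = (k + 3)/(k + 7)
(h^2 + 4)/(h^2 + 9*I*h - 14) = (h - 2*I)/(h + 7*I)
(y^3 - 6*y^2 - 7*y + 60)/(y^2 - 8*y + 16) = (y^2 - 2*y - 15)/(y - 4)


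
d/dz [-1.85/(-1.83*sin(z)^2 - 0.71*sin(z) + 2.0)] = -(6.771*sin(z) + 1.3135)*cos(z)/(1.83*sin(z)^2 + 0.71*sin(z) - 2.0)^2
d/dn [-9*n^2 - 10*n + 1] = -18*n - 10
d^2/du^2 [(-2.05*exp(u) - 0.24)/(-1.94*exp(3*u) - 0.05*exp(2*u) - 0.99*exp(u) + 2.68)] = (30.86152*exp(6*u) + 8.725926*exp(5*u) - 15.487715*exp(4*u) + 139.381493*exp(3*u) + 12.914112*exp(2*u) + 5.802924*exp(u) + 15.360688)*exp(u)/(7.301384*exp(9*u) + 0.56454*exp(8*u) + 11.192442*exp(7*u) - 29.683039*exp(6*u) + 4.151847*exp(5*u) - 30.756333*exp(4*u) + 41.975907*exp(3*u) - 6.802644*exp(2*u) + 21.331728*exp(u) - 19.248832)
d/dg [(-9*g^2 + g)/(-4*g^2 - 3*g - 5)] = (31*g^2 + 90*g - 5)/(16*g^4 + 24*g^3 + 49*g^2 + 30*g + 25)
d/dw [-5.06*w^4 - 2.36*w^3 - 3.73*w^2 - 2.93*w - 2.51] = -20.24*w^3 - 7.08*w^2 - 7.46*w - 2.93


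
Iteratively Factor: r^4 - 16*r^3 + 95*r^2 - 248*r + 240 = (r - 5)*(r^3 - 11*r^2 + 40*r - 48) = (r - 5)*(r - 4)*(r^2 - 7*r + 12) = (r - 5)*(r - 4)^2*(r - 3)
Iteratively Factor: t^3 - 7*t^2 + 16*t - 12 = (t - 2)*(t^2 - 5*t + 6) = (t - 2)^2*(t - 3)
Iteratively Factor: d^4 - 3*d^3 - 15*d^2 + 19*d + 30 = (d + 3)*(d^3 - 6*d^2 + 3*d + 10) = (d - 5)*(d + 3)*(d^2 - d - 2) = (d - 5)*(d - 2)*(d + 3)*(d + 1)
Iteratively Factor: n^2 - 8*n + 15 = (n - 5)*(n - 3)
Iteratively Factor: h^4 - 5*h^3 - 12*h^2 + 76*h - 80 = (h - 5)*(h^3 - 12*h + 16) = (h - 5)*(h - 2)*(h^2 + 2*h - 8) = (h - 5)*(h - 2)*(h + 4)*(h - 2)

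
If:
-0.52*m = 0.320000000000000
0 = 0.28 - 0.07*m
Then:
No Solution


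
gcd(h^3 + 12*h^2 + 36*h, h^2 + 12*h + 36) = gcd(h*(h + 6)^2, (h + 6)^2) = h^2 + 12*h + 36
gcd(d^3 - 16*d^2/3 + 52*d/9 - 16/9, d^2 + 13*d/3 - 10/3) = d - 2/3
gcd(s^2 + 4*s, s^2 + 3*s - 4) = s + 4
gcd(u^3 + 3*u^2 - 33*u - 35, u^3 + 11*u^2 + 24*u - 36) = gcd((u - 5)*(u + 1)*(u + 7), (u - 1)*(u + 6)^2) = 1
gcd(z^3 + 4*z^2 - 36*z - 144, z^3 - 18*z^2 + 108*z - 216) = z - 6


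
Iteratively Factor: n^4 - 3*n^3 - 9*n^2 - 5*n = (n)*(n^3 - 3*n^2 - 9*n - 5) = n*(n + 1)*(n^2 - 4*n - 5) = n*(n + 1)^2*(n - 5)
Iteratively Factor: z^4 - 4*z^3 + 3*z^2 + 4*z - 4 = (z + 1)*(z^3 - 5*z^2 + 8*z - 4) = (z - 1)*(z + 1)*(z^2 - 4*z + 4) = (z - 2)*(z - 1)*(z + 1)*(z - 2)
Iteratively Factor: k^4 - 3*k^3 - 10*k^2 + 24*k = (k)*(k^3 - 3*k^2 - 10*k + 24) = k*(k - 4)*(k^2 + k - 6) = k*(k - 4)*(k + 3)*(k - 2)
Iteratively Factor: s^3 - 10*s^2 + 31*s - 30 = (s - 5)*(s^2 - 5*s + 6) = (s - 5)*(s - 2)*(s - 3)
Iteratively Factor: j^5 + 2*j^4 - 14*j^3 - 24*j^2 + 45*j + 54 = (j - 3)*(j^4 + 5*j^3 + j^2 - 21*j - 18) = (j - 3)*(j + 3)*(j^3 + 2*j^2 - 5*j - 6) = (j - 3)*(j - 2)*(j + 3)*(j^2 + 4*j + 3) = (j - 3)*(j - 2)*(j + 3)^2*(j + 1)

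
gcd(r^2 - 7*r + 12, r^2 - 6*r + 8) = r - 4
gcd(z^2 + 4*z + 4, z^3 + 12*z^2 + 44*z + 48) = z + 2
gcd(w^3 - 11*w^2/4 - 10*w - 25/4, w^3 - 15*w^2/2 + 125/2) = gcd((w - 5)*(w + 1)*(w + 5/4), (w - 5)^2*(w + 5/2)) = w - 5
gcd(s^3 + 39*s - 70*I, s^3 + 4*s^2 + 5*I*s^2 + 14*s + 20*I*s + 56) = s^2 + 5*I*s + 14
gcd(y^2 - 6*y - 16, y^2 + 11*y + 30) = 1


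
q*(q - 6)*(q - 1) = q^3 - 7*q^2 + 6*q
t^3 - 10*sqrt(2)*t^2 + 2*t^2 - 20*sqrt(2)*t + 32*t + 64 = (t + 2)*(t - 8*sqrt(2))*(t - 2*sqrt(2))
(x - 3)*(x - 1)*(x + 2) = x^3 - 2*x^2 - 5*x + 6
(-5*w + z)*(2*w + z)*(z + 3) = -10*w^2*z - 30*w^2 - 3*w*z^2 - 9*w*z + z^3 + 3*z^2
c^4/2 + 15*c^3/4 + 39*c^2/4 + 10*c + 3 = (c/2 + 1)*(c + 1/2)*(c + 2)*(c + 3)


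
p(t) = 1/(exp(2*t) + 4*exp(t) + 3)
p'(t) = (-2*exp(2*t) - 4*exp(t))/(exp(2*t) + 4*exp(t) + 3)^2 = 2*(-exp(t) - 2)*exp(t)/(exp(2*t) + 4*exp(t) + 3)^2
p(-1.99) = 0.28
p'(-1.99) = -0.05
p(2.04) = 0.01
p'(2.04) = -0.02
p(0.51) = 0.08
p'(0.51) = -0.08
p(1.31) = 0.03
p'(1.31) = -0.04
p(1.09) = 0.04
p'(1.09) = -0.05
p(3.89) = 0.00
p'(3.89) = -0.00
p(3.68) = 0.00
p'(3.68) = -0.00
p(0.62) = 0.07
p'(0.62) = -0.07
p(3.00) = 0.00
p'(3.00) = 0.00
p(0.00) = 0.12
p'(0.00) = -0.09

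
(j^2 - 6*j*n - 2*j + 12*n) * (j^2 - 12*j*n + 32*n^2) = j^4 - 18*j^3*n - 2*j^3 + 104*j^2*n^2 + 36*j^2*n - 192*j*n^3 - 208*j*n^2 + 384*n^3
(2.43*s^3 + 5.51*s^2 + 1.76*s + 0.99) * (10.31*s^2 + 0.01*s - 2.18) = 25.0533*s^5 + 56.8324*s^4 + 12.9033*s^3 - 1.7873*s^2 - 3.8269*s - 2.1582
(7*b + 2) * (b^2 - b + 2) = 7*b^3 - 5*b^2 + 12*b + 4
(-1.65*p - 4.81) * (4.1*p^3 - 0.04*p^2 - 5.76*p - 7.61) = -6.765*p^4 - 19.655*p^3 + 9.6964*p^2 + 40.2621*p + 36.6041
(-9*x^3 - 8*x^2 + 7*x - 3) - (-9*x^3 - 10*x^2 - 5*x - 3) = 2*x^2 + 12*x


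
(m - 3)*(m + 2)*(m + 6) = m^3 + 5*m^2 - 12*m - 36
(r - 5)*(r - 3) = r^2 - 8*r + 15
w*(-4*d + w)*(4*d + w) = -16*d^2*w + w^3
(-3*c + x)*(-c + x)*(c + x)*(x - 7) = 3*c^3*x - 21*c^3 - c^2*x^2 + 7*c^2*x - 3*c*x^3 + 21*c*x^2 + x^4 - 7*x^3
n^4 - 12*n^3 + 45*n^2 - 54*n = n*(n - 6)*(n - 3)^2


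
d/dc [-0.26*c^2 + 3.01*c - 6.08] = 3.01 - 0.52*c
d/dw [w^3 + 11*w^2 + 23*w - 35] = 3*w^2 + 22*w + 23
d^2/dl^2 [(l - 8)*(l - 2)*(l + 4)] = 6*l - 12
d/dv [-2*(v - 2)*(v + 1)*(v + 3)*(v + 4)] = -8*v^3 - 36*v^2 - 12*v + 52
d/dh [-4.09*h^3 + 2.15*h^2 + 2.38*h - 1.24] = -12.27*h^2 + 4.3*h + 2.38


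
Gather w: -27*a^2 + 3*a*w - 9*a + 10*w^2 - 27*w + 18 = -27*a^2 - 9*a + 10*w^2 + w*(3*a - 27) + 18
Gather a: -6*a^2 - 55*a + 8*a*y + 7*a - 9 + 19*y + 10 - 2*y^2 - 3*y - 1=-6*a^2 + a*(8*y - 48) - 2*y^2 + 16*y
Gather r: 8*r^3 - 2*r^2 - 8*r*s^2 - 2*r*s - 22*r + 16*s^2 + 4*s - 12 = 8*r^3 - 2*r^2 + r*(-8*s^2 - 2*s - 22) + 16*s^2 + 4*s - 12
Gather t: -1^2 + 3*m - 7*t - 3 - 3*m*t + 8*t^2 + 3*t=3*m + 8*t^2 + t*(-3*m - 4) - 4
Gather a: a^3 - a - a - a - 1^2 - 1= a^3 - 3*a - 2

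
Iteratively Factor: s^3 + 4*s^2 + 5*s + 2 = (s + 1)*(s^2 + 3*s + 2) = (s + 1)*(s + 2)*(s + 1)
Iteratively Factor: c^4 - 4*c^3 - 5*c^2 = (c - 5)*(c^3 + c^2) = c*(c - 5)*(c^2 + c) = c^2*(c - 5)*(c + 1)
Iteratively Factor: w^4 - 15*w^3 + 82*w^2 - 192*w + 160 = (w - 2)*(w^3 - 13*w^2 + 56*w - 80) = (w - 4)*(w - 2)*(w^2 - 9*w + 20) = (w - 5)*(w - 4)*(w - 2)*(w - 4)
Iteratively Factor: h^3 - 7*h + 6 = (h + 3)*(h^2 - 3*h + 2) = (h - 2)*(h + 3)*(h - 1)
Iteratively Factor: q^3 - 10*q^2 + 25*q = (q)*(q^2 - 10*q + 25) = q*(q - 5)*(q - 5)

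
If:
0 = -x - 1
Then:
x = -1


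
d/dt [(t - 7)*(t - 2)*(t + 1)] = 3*t^2 - 16*t + 5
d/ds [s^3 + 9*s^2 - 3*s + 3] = 3*s^2 + 18*s - 3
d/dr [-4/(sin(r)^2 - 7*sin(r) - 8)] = 4*(2*sin(r) - 7)*cos(r)/((sin(r) - 8)^2*(sin(r) + 1)^2)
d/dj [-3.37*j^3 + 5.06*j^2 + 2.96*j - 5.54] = -10.11*j^2 + 10.12*j + 2.96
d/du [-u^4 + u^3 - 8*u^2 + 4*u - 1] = -4*u^3 + 3*u^2 - 16*u + 4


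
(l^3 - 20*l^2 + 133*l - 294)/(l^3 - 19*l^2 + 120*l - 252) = (l - 7)/(l - 6)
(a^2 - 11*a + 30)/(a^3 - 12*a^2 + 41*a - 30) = 1/(a - 1)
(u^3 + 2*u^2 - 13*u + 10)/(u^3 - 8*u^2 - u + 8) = (u^2 + 3*u - 10)/(u^2 - 7*u - 8)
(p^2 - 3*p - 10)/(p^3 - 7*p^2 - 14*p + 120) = (p + 2)/(p^2 - 2*p - 24)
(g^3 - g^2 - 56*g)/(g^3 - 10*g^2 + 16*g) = (g + 7)/(g - 2)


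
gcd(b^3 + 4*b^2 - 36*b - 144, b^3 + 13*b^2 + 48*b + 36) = b + 6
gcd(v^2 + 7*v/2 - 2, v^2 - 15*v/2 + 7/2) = v - 1/2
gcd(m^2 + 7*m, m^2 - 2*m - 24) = 1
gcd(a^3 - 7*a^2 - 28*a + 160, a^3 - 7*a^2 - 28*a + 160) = a^3 - 7*a^2 - 28*a + 160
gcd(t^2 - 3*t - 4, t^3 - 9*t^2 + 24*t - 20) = 1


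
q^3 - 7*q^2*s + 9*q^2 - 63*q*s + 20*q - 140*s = (q + 4)*(q + 5)*(q - 7*s)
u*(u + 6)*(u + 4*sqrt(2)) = u^3 + 4*sqrt(2)*u^2 + 6*u^2 + 24*sqrt(2)*u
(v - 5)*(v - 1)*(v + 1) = v^3 - 5*v^2 - v + 5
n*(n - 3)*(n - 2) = n^3 - 5*n^2 + 6*n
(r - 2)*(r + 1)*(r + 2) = r^3 + r^2 - 4*r - 4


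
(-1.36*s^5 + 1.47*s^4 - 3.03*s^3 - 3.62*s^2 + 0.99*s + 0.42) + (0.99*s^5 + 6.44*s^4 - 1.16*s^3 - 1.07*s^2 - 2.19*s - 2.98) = -0.37*s^5 + 7.91*s^4 - 4.19*s^3 - 4.69*s^2 - 1.2*s - 2.56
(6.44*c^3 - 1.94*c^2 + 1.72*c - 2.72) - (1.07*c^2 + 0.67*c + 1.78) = 6.44*c^3 - 3.01*c^2 + 1.05*c - 4.5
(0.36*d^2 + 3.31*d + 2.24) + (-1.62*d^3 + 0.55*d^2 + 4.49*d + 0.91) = -1.62*d^3 + 0.91*d^2 + 7.8*d + 3.15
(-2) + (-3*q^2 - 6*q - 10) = -3*q^2 - 6*q - 12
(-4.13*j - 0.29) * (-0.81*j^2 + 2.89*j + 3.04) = 3.3453*j^3 - 11.7008*j^2 - 13.3933*j - 0.8816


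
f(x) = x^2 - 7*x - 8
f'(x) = 2*x - 7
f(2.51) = -19.27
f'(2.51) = -1.98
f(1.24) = -15.14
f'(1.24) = -4.52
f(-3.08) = 23.05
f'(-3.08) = -13.16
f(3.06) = -20.06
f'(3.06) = -0.88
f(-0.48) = -4.41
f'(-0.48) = -7.96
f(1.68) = -16.94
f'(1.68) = -3.64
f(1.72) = -17.08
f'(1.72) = -3.56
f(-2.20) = 12.24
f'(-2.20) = -11.40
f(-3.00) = 22.00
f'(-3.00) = -13.00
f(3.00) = -20.00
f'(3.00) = -1.00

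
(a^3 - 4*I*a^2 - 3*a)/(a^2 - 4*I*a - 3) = a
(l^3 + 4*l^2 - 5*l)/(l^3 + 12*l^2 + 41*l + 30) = l*(l - 1)/(l^2 + 7*l + 6)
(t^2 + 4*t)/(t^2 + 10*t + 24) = t/(t + 6)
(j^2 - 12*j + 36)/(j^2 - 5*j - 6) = (j - 6)/(j + 1)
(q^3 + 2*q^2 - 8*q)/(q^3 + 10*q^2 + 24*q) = (q - 2)/(q + 6)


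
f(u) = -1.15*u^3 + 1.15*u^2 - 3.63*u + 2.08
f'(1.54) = -8.27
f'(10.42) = -354.25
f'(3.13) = -30.23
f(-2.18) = 27.37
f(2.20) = -12.59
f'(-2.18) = -25.04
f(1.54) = -4.98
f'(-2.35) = -28.09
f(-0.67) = 5.37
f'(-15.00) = -814.38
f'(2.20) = -15.27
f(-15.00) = 4196.53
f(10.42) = -1211.95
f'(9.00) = -262.38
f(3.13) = -33.28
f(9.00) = -775.79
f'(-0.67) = -6.72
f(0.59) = 0.10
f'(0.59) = -3.47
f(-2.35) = 31.89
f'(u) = -3.45*u^2 + 2.3*u - 3.63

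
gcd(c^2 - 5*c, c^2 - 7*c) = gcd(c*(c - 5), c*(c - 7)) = c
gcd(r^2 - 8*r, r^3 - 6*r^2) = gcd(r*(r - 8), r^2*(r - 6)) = r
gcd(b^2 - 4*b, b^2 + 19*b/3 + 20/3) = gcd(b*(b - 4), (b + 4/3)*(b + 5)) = 1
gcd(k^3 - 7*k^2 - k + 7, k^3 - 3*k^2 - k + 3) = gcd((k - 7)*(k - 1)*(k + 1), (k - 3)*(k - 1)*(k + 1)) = k^2 - 1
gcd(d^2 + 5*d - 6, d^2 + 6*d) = d + 6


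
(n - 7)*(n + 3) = n^2 - 4*n - 21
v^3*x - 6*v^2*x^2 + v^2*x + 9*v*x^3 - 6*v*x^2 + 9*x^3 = (v - 3*x)^2*(v*x + x)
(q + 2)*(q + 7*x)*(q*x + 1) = q^3*x + 7*q^2*x^2 + 2*q^2*x + q^2 + 14*q*x^2 + 7*q*x + 2*q + 14*x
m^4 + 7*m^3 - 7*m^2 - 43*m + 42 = (m - 2)*(m - 1)*(m + 3)*(m + 7)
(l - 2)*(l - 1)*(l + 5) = l^3 + 2*l^2 - 13*l + 10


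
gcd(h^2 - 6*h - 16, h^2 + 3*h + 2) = h + 2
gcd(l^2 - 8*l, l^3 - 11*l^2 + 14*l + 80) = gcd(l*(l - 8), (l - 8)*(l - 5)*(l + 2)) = l - 8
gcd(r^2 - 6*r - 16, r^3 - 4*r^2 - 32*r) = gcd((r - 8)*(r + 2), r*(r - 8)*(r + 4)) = r - 8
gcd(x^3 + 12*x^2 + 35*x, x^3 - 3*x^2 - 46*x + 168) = x + 7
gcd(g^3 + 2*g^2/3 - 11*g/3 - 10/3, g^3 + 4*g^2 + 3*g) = g + 1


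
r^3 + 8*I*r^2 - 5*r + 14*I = (r - I)*(r + 2*I)*(r + 7*I)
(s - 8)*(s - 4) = s^2 - 12*s + 32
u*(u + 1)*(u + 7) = u^3 + 8*u^2 + 7*u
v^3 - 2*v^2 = v^2*(v - 2)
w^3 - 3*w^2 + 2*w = w*(w - 2)*(w - 1)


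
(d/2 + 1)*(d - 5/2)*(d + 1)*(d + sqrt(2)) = d^4/2 + d^3/4 + sqrt(2)*d^3/2 - 11*d^2/4 + sqrt(2)*d^2/4 - 11*sqrt(2)*d/4 - 5*d/2 - 5*sqrt(2)/2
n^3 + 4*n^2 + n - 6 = (n - 1)*(n + 2)*(n + 3)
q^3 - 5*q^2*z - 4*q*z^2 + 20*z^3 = (q - 5*z)*(q - 2*z)*(q + 2*z)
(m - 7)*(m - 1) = m^2 - 8*m + 7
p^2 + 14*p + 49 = (p + 7)^2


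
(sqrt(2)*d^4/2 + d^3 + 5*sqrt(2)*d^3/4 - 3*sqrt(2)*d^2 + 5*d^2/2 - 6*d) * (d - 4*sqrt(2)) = sqrt(2)*d^5/2 - 3*d^4 + 5*sqrt(2)*d^4/4 - 7*sqrt(2)*d^3 - 15*d^3/2 - 10*sqrt(2)*d^2 + 18*d^2 + 24*sqrt(2)*d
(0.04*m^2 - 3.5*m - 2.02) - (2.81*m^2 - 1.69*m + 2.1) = -2.77*m^2 - 1.81*m - 4.12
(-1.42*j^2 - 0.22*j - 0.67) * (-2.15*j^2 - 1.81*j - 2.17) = 3.053*j^4 + 3.0432*j^3 + 4.9201*j^2 + 1.6901*j + 1.4539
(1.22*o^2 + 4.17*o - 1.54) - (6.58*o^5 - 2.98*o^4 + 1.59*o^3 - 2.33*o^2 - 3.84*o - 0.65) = -6.58*o^5 + 2.98*o^4 - 1.59*o^3 + 3.55*o^2 + 8.01*o - 0.89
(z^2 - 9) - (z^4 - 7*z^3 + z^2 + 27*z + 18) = -z^4 + 7*z^3 - 27*z - 27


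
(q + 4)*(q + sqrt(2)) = q^2 + sqrt(2)*q + 4*q + 4*sqrt(2)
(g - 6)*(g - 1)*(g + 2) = g^3 - 5*g^2 - 8*g + 12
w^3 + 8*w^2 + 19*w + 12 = (w + 1)*(w + 3)*(w + 4)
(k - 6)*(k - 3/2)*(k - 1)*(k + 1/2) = k^4 - 8*k^3 + 49*k^2/4 - 3*k/4 - 9/2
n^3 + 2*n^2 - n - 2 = (n - 1)*(n + 1)*(n + 2)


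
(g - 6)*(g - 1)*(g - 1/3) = g^3 - 22*g^2/3 + 25*g/3 - 2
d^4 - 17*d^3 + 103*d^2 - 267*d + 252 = (d - 7)*(d - 4)*(d - 3)^2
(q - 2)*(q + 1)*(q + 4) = q^3 + 3*q^2 - 6*q - 8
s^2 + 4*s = s*(s + 4)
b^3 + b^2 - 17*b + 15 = (b - 3)*(b - 1)*(b + 5)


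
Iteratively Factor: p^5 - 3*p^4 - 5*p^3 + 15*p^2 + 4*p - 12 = (p + 2)*(p^4 - 5*p^3 + 5*p^2 + 5*p - 6) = (p - 1)*(p + 2)*(p^3 - 4*p^2 + p + 6) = (p - 2)*(p - 1)*(p + 2)*(p^2 - 2*p - 3) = (p - 2)*(p - 1)*(p + 1)*(p + 2)*(p - 3)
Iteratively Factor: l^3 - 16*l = (l - 4)*(l^2 + 4*l) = (l - 4)*(l + 4)*(l)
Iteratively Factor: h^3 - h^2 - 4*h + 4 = (h - 2)*(h^2 + h - 2) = (h - 2)*(h - 1)*(h + 2)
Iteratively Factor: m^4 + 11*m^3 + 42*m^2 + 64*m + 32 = (m + 4)*(m^3 + 7*m^2 + 14*m + 8) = (m + 4)^2*(m^2 + 3*m + 2) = (m + 1)*(m + 4)^2*(m + 2)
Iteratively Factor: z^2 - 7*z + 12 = (z - 3)*(z - 4)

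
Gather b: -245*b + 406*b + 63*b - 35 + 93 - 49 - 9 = 224*b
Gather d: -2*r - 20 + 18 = -2*r - 2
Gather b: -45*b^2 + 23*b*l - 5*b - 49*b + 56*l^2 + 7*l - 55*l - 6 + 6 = -45*b^2 + b*(23*l - 54) + 56*l^2 - 48*l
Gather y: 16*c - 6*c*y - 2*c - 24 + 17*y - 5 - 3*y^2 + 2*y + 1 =14*c - 3*y^2 + y*(19 - 6*c) - 28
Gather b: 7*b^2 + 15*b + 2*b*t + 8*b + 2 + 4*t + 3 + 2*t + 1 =7*b^2 + b*(2*t + 23) + 6*t + 6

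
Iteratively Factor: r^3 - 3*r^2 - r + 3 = (r + 1)*(r^2 - 4*r + 3) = (r - 3)*(r + 1)*(r - 1)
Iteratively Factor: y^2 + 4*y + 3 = (y + 3)*(y + 1)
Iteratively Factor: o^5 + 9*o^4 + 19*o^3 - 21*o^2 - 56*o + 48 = (o + 4)*(o^4 + 5*o^3 - o^2 - 17*o + 12) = (o - 1)*(o + 4)*(o^3 + 6*o^2 + 5*o - 12) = (o - 1)*(o + 4)^2*(o^2 + 2*o - 3) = (o - 1)^2*(o + 4)^2*(o + 3)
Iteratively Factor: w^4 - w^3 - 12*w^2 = (w + 3)*(w^3 - 4*w^2) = w*(w + 3)*(w^2 - 4*w) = w*(w - 4)*(w + 3)*(w)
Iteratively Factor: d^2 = (d)*(d)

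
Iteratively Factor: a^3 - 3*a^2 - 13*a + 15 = (a + 3)*(a^2 - 6*a + 5) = (a - 1)*(a + 3)*(a - 5)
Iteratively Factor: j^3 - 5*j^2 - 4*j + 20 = (j - 2)*(j^2 - 3*j - 10) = (j - 5)*(j - 2)*(j + 2)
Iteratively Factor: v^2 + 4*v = (v + 4)*(v)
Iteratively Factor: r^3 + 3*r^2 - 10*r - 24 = (r + 2)*(r^2 + r - 12) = (r - 3)*(r + 2)*(r + 4)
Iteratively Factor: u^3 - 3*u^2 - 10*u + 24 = (u - 2)*(u^2 - u - 12) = (u - 2)*(u + 3)*(u - 4)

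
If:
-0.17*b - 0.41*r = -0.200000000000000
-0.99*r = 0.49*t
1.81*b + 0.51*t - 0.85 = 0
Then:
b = 0.60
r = 0.24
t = -0.48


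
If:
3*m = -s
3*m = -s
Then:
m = -s/3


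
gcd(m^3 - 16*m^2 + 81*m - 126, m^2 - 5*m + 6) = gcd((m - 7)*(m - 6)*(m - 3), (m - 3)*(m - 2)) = m - 3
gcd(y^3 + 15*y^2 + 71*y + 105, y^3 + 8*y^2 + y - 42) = y^2 + 10*y + 21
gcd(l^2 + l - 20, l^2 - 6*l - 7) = 1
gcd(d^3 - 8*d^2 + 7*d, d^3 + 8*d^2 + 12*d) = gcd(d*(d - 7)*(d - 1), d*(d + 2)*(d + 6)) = d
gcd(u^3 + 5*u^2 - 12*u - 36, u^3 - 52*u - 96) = u^2 + 8*u + 12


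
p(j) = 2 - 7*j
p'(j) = -7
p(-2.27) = 17.89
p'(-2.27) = -7.00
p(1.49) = -8.43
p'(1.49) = -7.00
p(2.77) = -17.39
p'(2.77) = -7.00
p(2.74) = -17.18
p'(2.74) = -7.00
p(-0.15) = 3.05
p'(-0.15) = -7.00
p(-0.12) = 2.84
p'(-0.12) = -7.00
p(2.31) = -14.17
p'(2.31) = -7.00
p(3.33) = -21.31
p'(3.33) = -7.00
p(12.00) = -82.00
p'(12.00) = -7.00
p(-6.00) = 44.00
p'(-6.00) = -7.00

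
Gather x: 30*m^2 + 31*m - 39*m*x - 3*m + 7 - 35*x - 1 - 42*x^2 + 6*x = 30*m^2 + 28*m - 42*x^2 + x*(-39*m - 29) + 6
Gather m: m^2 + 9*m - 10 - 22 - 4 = m^2 + 9*m - 36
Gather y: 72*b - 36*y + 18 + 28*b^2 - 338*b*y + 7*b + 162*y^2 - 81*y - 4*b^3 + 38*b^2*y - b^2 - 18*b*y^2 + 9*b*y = -4*b^3 + 27*b^2 + 79*b + y^2*(162 - 18*b) + y*(38*b^2 - 329*b - 117) + 18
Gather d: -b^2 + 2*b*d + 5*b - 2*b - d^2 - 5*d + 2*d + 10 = -b^2 + 3*b - d^2 + d*(2*b - 3) + 10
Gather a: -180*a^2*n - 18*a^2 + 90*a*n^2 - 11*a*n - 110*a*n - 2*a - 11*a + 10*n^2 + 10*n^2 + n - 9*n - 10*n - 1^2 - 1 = a^2*(-180*n - 18) + a*(90*n^2 - 121*n - 13) + 20*n^2 - 18*n - 2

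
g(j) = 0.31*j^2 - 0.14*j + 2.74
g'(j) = 0.62*j - 0.14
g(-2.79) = 5.54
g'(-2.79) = -1.87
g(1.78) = 3.47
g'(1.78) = 0.96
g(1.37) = 3.13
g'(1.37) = 0.71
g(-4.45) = 9.50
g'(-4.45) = -2.90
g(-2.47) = 4.98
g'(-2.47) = -1.67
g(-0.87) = 3.10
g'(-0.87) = -0.68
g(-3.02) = 5.99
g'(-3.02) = -2.01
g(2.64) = 4.53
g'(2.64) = 1.50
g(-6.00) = 14.74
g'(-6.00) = -3.86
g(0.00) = 2.74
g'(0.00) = -0.14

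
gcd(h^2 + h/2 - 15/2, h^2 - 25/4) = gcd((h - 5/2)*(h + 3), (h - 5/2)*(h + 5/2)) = h - 5/2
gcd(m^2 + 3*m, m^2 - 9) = m + 3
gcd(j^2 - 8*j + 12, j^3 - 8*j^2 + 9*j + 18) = j - 6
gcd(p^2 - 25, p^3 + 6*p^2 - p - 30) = p + 5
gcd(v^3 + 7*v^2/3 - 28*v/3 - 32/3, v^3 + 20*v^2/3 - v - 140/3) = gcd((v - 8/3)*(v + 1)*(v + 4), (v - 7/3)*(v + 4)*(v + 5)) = v + 4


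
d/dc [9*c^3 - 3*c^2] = 3*c*(9*c - 2)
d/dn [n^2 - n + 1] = 2*n - 1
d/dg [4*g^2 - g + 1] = 8*g - 1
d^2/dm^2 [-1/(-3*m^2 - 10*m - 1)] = 2*(-9*m^2 - 30*m + 4*(3*m + 5)^2 - 3)/(3*m^2 + 10*m + 1)^3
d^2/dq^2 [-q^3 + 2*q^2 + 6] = 4 - 6*q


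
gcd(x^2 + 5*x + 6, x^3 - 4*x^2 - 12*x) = x + 2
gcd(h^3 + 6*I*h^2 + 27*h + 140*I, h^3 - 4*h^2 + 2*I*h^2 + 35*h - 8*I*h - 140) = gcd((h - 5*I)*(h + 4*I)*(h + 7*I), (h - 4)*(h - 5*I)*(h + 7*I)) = h^2 + 2*I*h + 35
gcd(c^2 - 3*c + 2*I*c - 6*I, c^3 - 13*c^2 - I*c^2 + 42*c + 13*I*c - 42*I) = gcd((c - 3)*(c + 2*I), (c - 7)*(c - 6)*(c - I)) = 1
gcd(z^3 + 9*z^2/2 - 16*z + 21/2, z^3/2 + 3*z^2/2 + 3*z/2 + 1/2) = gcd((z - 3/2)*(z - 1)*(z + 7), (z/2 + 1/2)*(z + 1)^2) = 1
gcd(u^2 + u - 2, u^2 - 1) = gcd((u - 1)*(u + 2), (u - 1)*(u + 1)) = u - 1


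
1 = 1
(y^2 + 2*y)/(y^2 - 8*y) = (y + 2)/(y - 8)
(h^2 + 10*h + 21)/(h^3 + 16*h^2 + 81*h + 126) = 1/(h + 6)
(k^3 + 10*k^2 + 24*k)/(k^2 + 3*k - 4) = k*(k + 6)/(k - 1)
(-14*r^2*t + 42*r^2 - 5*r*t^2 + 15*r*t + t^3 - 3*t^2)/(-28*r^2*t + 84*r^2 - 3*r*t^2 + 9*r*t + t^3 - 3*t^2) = (2*r + t)/(4*r + t)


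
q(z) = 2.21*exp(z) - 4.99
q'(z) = 2.21*exp(z)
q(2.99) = 38.96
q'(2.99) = 43.95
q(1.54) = 5.32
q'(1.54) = 10.31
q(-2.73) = -4.85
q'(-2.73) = 0.14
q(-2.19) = -4.74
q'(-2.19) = 0.25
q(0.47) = -1.45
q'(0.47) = 3.54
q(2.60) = 24.76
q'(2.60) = 29.75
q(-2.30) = -4.77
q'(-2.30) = 0.22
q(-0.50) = -3.65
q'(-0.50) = 1.34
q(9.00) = 17902.83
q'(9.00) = 17907.82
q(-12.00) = -4.99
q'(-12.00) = 0.00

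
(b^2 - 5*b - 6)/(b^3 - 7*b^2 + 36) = (b + 1)/(b^2 - b - 6)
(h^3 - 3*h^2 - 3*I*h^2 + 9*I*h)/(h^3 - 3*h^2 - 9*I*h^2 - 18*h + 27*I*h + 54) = h/(h - 6*I)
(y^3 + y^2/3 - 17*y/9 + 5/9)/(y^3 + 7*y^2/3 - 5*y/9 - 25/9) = (3*y - 1)/(3*y + 5)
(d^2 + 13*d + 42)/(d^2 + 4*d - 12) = (d + 7)/(d - 2)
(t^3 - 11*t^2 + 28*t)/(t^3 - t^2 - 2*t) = (-t^2 + 11*t - 28)/(-t^2 + t + 2)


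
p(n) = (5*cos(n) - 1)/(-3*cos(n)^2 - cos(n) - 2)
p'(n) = (-6*sin(n)*cos(n) - sin(n))*(5*cos(n) - 1)/(-3*cos(n)^2 - cos(n) - 2)^2 - 5*sin(n)/(-3*cos(n)^2 - cos(n) - 2)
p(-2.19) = 1.61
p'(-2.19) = -0.34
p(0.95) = -0.53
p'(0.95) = 0.59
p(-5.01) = -0.18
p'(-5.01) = 1.68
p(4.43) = 1.22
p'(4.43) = -2.05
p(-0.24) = -0.66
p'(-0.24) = -0.02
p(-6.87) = -0.64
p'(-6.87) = -0.13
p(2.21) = 1.61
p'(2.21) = 0.27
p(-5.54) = -0.61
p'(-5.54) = 0.26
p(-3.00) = 1.51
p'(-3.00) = 0.09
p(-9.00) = 1.55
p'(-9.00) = 0.22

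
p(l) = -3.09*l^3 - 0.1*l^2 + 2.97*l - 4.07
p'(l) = -9.27*l^2 - 0.2*l + 2.97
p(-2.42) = 31.95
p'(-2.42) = -50.83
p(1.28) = -6.91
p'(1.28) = -12.47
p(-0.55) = -5.22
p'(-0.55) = 0.28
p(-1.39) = -0.09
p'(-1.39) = -14.66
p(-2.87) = 59.63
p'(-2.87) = -72.81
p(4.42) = -259.72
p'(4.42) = -179.02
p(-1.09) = -3.42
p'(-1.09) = -7.83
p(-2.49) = 35.62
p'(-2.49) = -54.01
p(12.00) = -5322.35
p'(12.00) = -1334.31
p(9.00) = -2238.05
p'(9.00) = -749.70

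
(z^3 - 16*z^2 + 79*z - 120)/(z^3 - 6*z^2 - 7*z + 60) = (z^2 - 11*z + 24)/(z^2 - z - 12)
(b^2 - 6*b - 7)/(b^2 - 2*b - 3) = (b - 7)/(b - 3)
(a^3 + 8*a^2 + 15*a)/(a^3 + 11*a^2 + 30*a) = (a + 3)/(a + 6)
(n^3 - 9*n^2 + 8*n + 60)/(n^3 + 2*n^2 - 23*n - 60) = (n^2 - 4*n - 12)/(n^2 + 7*n + 12)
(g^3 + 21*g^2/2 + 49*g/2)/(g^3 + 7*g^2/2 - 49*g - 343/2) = g/(g - 7)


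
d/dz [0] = 0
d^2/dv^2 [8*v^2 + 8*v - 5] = 16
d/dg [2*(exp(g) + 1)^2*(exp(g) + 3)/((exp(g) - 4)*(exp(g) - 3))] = 2*(exp(4*g) - 14*exp(3*g) - 6*exp(2*g) + 114*exp(g) + 105)*exp(g)/(exp(4*g) - 14*exp(3*g) + 73*exp(2*g) - 168*exp(g) + 144)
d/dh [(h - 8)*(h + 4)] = 2*h - 4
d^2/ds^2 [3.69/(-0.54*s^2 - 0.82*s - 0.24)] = (2.152008*s^2 + 3.267864*s - 3.69*(1.08*s + 0.82)*(2.16*s + 1.64) + 0.956448)/(0.54*s^2 + 0.82*s + 0.24)^3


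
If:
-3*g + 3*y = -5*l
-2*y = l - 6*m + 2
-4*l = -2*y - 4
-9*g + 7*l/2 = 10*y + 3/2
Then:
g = 19/27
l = 73/99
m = 167/594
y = -52/99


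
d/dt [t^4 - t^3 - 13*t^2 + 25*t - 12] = 4*t^3 - 3*t^2 - 26*t + 25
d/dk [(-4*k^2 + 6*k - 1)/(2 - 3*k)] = (12*k^2 - 16*k + 9)/(9*k^2 - 12*k + 4)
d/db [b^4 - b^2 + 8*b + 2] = 4*b^3 - 2*b + 8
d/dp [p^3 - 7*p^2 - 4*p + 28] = 3*p^2 - 14*p - 4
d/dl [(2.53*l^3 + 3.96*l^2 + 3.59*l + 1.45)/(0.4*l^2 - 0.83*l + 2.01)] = (1.012*l^4 - 4.1998*l^3 + 10.5331*l^2 + 14.7592*l + 8.4194)/(0.16*l^4 - 0.664*l^3 + 2.2969*l^2 - 3.3366*l + 4.0401)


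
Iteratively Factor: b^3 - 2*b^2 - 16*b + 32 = (b + 4)*(b^2 - 6*b + 8) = (b - 2)*(b + 4)*(b - 4)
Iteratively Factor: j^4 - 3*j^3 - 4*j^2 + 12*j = (j - 3)*(j^3 - 4*j) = (j - 3)*(j - 2)*(j^2 + 2*j) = (j - 3)*(j - 2)*(j + 2)*(j)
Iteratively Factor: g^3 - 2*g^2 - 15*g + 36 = (g + 4)*(g^2 - 6*g + 9) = (g - 3)*(g + 4)*(g - 3)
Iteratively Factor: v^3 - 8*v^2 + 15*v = (v)*(v^2 - 8*v + 15) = v*(v - 5)*(v - 3)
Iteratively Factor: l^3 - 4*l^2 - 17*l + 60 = (l + 4)*(l^2 - 8*l + 15) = (l - 3)*(l + 4)*(l - 5)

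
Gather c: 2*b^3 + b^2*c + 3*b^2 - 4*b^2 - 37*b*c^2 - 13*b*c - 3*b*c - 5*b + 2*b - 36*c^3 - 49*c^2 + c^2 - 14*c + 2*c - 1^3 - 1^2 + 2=2*b^3 - b^2 - 3*b - 36*c^3 + c^2*(-37*b - 48) + c*(b^2 - 16*b - 12)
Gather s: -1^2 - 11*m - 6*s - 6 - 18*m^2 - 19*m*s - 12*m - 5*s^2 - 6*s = -18*m^2 - 23*m - 5*s^2 + s*(-19*m - 12) - 7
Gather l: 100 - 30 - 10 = 60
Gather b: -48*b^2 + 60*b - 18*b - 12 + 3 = -48*b^2 + 42*b - 9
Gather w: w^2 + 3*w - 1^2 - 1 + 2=w^2 + 3*w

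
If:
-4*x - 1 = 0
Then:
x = -1/4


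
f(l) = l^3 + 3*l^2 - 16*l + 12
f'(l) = 3*l^2 + 6*l - 16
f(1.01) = -0.07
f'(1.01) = -6.88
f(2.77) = 11.95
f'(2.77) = 23.64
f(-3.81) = 61.20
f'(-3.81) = 4.69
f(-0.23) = 15.83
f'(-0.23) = -17.22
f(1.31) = -1.56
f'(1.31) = -2.99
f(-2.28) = 52.22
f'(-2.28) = -14.08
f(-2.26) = 51.94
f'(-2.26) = -14.24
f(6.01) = 241.28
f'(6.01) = 128.42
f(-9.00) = -330.00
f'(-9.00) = 173.00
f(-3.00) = 60.00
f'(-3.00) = -7.00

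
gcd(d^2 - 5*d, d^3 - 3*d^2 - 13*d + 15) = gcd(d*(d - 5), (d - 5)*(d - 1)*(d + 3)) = d - 5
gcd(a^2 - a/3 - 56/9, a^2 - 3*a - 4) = 1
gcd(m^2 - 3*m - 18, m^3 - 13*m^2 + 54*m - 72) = m - 6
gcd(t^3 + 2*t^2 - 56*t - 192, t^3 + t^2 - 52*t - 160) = t^2 - 4*t - 32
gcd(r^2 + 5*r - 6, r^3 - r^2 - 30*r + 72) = r + 6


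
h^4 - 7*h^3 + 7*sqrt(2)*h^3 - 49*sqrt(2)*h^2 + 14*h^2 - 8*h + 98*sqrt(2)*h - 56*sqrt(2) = (h - 4)*(h - 2)*(h - 1)*(h + 7*sqrt(2))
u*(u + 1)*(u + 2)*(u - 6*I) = u^4 + 3*u^3 - 6*I*u^3 + 2*u^2 - 18*I*u^2 - 12*I*u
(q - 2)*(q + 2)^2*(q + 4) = q^4 + 6*q^3 + 4*q^2 - 24*q - 32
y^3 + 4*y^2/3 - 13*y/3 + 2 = (y - 1)*(y - 2/3)*(y + 3)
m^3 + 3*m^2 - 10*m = m*(m - 2)*(m + 5)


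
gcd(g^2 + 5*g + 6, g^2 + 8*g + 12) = g + 2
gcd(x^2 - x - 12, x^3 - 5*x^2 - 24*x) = x + 3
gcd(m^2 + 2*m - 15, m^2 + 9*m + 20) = m + 5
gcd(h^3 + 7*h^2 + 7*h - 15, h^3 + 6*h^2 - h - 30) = h^2 + 8*h + 15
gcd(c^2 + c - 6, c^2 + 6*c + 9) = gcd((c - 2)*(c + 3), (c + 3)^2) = c + 3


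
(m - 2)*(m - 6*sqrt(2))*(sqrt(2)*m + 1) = sqrt(2)*m^3 - 11*m^2 - 2*sqrt(2)*m^2 - 6*sqrt(2)*m + 22*m + 12*sqrt(2)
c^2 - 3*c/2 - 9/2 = (c - 3)*(c + 3/2)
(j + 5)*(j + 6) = j^2 + 11*j + 30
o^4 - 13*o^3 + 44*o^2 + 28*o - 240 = (o - 6)*(o - 5)*(o - 4)*(o + 2)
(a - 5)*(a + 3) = a^2 - 2*a - 15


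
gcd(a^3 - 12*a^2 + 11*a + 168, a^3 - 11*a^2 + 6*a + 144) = a^2 - 5*a - 24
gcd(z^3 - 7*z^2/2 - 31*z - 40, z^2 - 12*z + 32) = z - 8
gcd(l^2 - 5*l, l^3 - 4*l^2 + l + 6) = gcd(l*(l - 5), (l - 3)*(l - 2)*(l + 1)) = 1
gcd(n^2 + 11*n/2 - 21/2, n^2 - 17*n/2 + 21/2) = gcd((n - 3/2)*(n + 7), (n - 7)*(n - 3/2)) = n - 3/2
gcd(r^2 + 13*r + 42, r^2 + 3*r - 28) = r + 7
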